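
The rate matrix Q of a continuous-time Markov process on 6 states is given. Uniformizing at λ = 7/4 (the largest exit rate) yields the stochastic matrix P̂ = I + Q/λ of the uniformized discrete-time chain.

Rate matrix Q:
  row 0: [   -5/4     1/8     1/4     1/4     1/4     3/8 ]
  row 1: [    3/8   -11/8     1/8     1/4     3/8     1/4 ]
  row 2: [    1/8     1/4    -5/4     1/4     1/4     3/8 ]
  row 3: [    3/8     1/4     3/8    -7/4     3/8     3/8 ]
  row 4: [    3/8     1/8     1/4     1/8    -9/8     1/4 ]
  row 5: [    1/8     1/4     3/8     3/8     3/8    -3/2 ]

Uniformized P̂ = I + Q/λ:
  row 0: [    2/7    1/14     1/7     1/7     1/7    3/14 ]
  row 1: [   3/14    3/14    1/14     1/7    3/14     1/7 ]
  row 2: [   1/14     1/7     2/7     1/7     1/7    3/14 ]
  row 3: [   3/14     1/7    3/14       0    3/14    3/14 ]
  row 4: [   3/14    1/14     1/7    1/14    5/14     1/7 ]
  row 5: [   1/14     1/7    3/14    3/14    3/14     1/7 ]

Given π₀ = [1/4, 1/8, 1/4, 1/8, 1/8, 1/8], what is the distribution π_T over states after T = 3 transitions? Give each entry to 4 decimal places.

t=0: π = [0.2500, 0.1250, 0.2500, 0.1250, 0.1250, 0.1250]
t=1: π = [0.1786, 0.1250, 0.1875, 0.1250, 0.1964, 0.1875]
t=2: π = [0.1735, 0.1250, 0.1830, 0.1244, 0.2162, 0.1779]
t=3: π = [0.1751, 0.1240, 0.1817, 0.1224, 0.2197, 0.1772]

π = [0.1751, 0.1240, 0.1817, 0.1224, 0.2197, 0.1772]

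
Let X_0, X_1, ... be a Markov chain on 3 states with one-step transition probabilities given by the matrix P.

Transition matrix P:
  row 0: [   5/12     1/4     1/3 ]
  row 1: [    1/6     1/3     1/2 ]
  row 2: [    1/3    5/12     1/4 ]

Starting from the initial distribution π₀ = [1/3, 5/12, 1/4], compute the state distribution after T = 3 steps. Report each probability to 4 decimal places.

t=0: π = [0.3333, 0.4167, 0.2500]
t=1: π = [0.2917, 0.3264, 0.3819]
t=2: π = [0.3032, 0.3409, 0.3559]
t=3: π = [0.3018, 0.3377, 0.3605]

π = [0.3018, 0.3377, 0.3605]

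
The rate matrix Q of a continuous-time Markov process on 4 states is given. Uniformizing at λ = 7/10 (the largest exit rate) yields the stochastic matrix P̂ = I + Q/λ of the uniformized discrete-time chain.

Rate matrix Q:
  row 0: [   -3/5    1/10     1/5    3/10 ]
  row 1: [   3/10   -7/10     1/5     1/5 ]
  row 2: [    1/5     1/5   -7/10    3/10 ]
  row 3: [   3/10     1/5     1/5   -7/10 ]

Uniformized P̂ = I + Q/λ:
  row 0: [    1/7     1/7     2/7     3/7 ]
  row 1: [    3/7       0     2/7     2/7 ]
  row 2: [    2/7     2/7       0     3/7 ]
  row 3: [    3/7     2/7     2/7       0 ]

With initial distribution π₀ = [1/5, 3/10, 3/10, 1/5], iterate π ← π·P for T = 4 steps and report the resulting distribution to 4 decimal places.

t=0: π = [0.2000, 0.3000, 0.3000, 0.2000]
t=1: π = [0.3286, 0.1714, 0.2000, 0.3000]
t=2: π = [0.3061, 0.1898, 0.2286, 0.2755]
t=3: π = [0.3085, 0.1878, 0.2204, 0.2834]
t=4: π = [0.3090, 0.1880, 0.2227, 0.2803]

π = [0.3090, 0.1880, 0.2227, 0.2803]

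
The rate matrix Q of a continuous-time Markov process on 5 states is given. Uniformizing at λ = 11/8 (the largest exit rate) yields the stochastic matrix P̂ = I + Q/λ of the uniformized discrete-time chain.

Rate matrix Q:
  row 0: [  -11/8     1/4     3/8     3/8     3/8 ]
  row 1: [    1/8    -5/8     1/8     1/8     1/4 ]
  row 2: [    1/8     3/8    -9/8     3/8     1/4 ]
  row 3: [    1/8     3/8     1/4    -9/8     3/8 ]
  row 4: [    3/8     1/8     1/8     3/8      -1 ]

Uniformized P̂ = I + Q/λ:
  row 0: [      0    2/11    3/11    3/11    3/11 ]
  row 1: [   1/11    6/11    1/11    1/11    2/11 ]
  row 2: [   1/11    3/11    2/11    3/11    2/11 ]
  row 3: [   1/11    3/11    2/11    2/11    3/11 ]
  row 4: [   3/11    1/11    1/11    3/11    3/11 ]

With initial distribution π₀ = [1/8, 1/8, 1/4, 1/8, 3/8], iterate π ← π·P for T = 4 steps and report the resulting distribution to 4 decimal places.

π = [0.1222, 0.2993, 0.1451, 0.2008, 0.2327]

t=0: π = [0.1250, 0.1250, 0.2500, 0.1250, 0.3750]
t=1: π = [0.1477, 0.2273, 0.1477, 0.2386, 0.2386]
t=2: π = [0.1209, 0.2779, 0.1529, 0.2097, 0.2386]
t=3: π = [0.1233, 0.2941, 0.1458, 0.2031, 0.2336]
t=4: π = [0.1222, 0.2993, 0.1451, 0.2008, 0.2327]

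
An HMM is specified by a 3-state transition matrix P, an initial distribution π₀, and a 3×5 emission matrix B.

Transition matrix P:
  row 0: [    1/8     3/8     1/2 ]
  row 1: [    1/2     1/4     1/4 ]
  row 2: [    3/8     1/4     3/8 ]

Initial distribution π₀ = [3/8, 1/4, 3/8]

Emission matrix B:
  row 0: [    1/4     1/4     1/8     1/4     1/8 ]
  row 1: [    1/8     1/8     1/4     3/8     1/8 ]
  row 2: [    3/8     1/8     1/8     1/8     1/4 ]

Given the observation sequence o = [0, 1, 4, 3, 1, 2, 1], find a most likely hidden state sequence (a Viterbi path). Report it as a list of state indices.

path = [2, 0, 2, 1, 0, 1, 0]

t=0: δ = [9.375e-02, 3.125e-02, 1.406e-01]  (obs o_0=0)
t=1: δ = [1.318e-02, 4.395e-03, 6.592e-03]  ψ = [2, 0, 2]  (obs o_1=1)
t=2: δ = [3.090e-04, 6.180e-04, 1.648e-03]  ψ = [2, 0, 0]  (obs o_2=4)
t=3: δ = [1.545e-04, 1.545e-04, 7.725e-05]  ψ = [2, 2, 2]  (obs o_3=3)
t=4: δ = [1.931e-05, 7.242e-06, 9.656e-06]  ψ = [1, 0, 0]  (obs o_4=1)
t=5: δ = [4.526e-07, 1.810e-06, 1.207e-06]  ψ = [1, 0, 0]  (obs o_5=2)
t=6: δ = [2.263e-07, 5.658e-08, 5.658e-08]  ψ = [1, 1, 1]  (obs o_6=1)
backtrack: best end state = 0; path = [2, 0, 2, 1, 0, 1, 0]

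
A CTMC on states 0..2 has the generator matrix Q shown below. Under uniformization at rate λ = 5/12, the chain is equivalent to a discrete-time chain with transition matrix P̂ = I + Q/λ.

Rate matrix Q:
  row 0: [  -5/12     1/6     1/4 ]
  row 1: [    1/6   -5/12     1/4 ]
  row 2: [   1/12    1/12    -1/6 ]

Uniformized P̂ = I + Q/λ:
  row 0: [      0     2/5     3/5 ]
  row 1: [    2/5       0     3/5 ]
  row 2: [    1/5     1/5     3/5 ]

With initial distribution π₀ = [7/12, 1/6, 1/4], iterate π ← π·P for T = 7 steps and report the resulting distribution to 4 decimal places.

π = [0.1997, 0.2003, 0.6000]

t=0: π = [0.5833, 0.1667, 0.2500]
t=1: π = [0.1167, 0.2833, 0.6000]
t=2: π = [0.2333, 0.1667, 0.6000]
t=3: π = [0.1867, 0.2133, 0.6000]
t=4: π = [0.2053, 0.1947, 0.6000]
t=5: π = [0.1979, 0.2021, 0.6000]
t=6: π = [0.2009, 0.1991, 0.6000]
t=7: π = [0.1997, 0.2003, 0.6000]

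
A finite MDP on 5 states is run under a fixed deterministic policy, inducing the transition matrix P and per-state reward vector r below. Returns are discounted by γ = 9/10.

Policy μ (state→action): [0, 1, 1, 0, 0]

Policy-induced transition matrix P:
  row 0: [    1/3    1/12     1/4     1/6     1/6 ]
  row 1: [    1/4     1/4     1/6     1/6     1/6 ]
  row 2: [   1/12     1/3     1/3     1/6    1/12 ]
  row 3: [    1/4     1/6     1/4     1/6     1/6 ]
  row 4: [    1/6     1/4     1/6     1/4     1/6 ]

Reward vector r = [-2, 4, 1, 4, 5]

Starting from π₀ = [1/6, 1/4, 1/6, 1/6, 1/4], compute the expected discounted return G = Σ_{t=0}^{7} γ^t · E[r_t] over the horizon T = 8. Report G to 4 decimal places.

G = 12.8147

t=0: π = [0.1667, 0.2500, 0.1667, 0.1667, 0.2500], E[r] = 2.7500, γ^t·E[r] = 2.750000, running G = 2.750000
t=1: π = [0.2153, 0.2222, 0.2222, 0.1875, 0.1528], E[r] = 2.1944, γ^t·E[r] = 1.975000, running G = 4.725000
t=2: π = [0.2182, 0.2170, 0.2373, 0.1794, 0.1481], E[r] = 2.1273, γ^t·E[r] = 1.723125, running G = 6.448125
t=3: π = [0.2163, 0.2185, 0.2393, 0.1790, 0.1469], E[r] = 2.1311, γ^t·E[r] = 1.553590, running G = 8.001715
t=4: π = [0.2159, 0.2190, 0.2395, 0.1789, 0.1467], E[r] = 2.1329, γ^t·E[r] = 1.399375, running G = 9.401090
t=5: π = [0.2158, 0.2191, 0.2395, 0.1789, 0.1467], E[r] = 2.1332, γ^t·E[r] = 1.259617, running G = 10.660707
t=6: π = [0.2158, 0.2191, 0.2395, 0.1789, 0.1467], E[r] = 2.1332, γ^t·E[r] = 1.133668, running G = 11.794375
t=7: π = [0.2158, 0.2191, 0.2395, 0.1789, 0.1467], E[r] = 2.1332, γ^t·E[r] = 1.020300, running G = 12.814675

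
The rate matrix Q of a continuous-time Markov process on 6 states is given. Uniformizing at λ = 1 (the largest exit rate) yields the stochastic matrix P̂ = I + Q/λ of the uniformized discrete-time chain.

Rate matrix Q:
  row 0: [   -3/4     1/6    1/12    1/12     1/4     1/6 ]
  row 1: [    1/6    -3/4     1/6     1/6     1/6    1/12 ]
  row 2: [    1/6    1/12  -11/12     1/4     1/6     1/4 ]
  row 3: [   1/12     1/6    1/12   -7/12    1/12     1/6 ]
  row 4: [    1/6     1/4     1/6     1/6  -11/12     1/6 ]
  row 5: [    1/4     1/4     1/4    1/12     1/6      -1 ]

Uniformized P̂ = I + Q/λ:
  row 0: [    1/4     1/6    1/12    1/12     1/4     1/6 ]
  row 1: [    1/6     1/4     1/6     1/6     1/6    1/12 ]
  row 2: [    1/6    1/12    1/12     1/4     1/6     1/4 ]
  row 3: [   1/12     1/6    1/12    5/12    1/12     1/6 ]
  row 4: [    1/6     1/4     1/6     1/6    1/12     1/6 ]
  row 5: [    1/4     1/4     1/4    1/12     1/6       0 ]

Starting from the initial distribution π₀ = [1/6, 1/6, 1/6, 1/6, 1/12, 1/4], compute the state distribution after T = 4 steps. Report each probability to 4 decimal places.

π = [0.1761, 0.1959, 0.1354, 0.2021, 0.1520, 0.1386]

t=0: π = [0.1667, 0.1667, 0.1667, 0.1667, 0.0833, 0.2500]
t=1: π = [0.1875, 0.1944, 0.1458, 0.1875, 0.1597, 0.1250]
t=2: π = [0.1771, 0.1944, 0.1337, 0.1997, 0.1534, 0.1418]
t=3: π = [0.1766, 0.1963, 0.1359, 0.2011, 0.1520, 0.1380]
t=4: π = [0.1761, 0.1959, 0.1354, 0.2021, 0.1520, 0.1386]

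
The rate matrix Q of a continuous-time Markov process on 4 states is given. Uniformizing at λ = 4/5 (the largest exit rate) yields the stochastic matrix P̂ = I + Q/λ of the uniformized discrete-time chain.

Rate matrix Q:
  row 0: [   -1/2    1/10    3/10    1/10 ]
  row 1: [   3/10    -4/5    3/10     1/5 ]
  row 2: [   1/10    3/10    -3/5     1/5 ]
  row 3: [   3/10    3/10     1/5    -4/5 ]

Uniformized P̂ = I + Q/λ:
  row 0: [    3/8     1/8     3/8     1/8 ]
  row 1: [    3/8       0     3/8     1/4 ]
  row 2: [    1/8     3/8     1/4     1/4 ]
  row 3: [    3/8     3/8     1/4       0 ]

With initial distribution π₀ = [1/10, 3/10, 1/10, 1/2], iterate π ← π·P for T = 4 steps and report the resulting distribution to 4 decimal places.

π = [0.2969, 0.2169, 0.3150, 0.1712]

t=0: π = [0.1000, 0.3000, 0.1000, 0.5000]
t=1: π = [0.3500, 0.2375, 0.3000, 0.1125]
t=2: π = [0.3000, 0.1984, 0.3234, 0.1781]
t=3: π = [0.2941, 0.2256, 0.3123, 0.1680]
t=4: π = [0.2969, 0.2169, 0.3150, 0.1712]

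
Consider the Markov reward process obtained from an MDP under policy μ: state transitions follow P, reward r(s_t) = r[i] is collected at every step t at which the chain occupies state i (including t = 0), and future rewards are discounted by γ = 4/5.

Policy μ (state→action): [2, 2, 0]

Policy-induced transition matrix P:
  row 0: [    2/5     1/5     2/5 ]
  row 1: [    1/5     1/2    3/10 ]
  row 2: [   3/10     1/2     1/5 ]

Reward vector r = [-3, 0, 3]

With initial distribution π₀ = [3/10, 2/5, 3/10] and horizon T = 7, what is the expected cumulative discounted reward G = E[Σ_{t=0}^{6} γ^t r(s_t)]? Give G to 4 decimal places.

G = 0.0971

t=0: π = [0.3000, 0.4000, 0.3000], E[r] = 0.0000, γ^t·E[r] = 0.000000, running G = 0.000000
t=1: π = [0.2900, 0.4100, 0.3000], E[r] = 0.0300, γ^t·E[r] = 0.024000, running G = 0.024000
t=2: π = [0.2880, 0.4130, 0.2990], E[r] = 0.0330, γ^t·E[r] = 0.021120, running G = 0.045120
t=3: π = [0.2875, 0.4136, 0.2989], E[r] = 0.0342, γ^t·E[r] = 0.017510, running G = 0.062630
t=4: π = [0.2874, 0.4138, 0.2989], E[r] = 0.0344, γ^t·E[r] = 0.014094, running G = 0.076725
t=5: π = [0.2874, 0.4138, 0.2989], E[r] = 0.0345, γ^t·E[r] = 0.011294, running G = 0.088019
t=6: π = [0.2874, 0.4138, 0.2989], E[r] = 0.0345, γ^t·E[r] = 0.009038, running G = 0.097057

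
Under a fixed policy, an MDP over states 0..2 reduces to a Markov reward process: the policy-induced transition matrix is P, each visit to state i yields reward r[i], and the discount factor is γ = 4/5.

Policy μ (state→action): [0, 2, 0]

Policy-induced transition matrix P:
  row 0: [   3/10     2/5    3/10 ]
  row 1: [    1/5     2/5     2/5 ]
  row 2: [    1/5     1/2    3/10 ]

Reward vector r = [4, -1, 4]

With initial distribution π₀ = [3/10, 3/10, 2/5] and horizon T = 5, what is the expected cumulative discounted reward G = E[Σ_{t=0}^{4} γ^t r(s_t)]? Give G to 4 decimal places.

t=0: π = [0.3000, 0.3000, 0.4000], E[r] = 2.5000, γ^t·E[r] = 2.500000, running G = 2.500000
t=1: π = [0.2300, 0.4400, 0.3300], E[r] = 1.8000, γ^t·E[r] = 1.440000, running G = 3.940000
t=2: π = [0.2230, 0.4330, 0.3440], E[r] = 1.8350, γ^t·E[r] = 1.174400, running G = 5.114400
t=3: π = [0.2223, 0.4344, 0.3433], E[r] = 1.8280, γ^t·E[r] = 0.935936, running G = 6.050336
t=4: π = [0.2222, 0.4343, 0.3434], E[r] = 1.8284, γ^t·E[r] = 0.748892, running G = 6.799228

G = 6.7992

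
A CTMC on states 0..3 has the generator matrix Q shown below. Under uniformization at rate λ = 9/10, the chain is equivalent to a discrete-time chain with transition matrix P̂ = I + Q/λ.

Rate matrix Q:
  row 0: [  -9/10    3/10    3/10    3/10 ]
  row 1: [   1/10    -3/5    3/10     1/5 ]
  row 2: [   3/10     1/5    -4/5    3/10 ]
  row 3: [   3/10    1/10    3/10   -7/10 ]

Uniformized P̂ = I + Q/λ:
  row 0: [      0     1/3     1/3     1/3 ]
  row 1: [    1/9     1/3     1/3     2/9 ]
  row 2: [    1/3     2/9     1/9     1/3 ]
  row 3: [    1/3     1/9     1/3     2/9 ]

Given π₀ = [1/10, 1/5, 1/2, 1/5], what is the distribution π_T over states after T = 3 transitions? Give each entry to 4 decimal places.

t=0: π = [0.1000, 0.2000, 0.5000, 0.2000]
t=1: π = [0.2556, 0.2333, 0.2222, 0.2889]
t=2: π = [0.1963, 0.2444, 0.2840, 0.2753]
t=3: π = [0.2136, 0.2406, 0.2702, 0.2756]

π = [0.2136, 0.2406, 0.2702, 0.2756]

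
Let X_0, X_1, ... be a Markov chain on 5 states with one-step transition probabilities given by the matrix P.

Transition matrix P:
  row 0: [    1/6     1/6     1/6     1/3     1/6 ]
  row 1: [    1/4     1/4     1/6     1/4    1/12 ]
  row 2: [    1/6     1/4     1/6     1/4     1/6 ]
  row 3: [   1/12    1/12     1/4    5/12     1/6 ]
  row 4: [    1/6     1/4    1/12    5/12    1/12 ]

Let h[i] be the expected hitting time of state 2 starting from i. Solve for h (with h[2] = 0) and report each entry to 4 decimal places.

First-step conditioning: h[2] = 0; for i ≠ 2, h[i] = 1 + Σ_k P[i][k]·h[k].
  h[0] = 1 + 1/6·h[0] + 1/6·h[1] + 1/3·h[3] + 1/6·h[4]
  h[1] = 1 + 1/4·h[0] + 1/4·h[1] + 1/4·h[3] + 1/12·h[4]
  h[3] = 1 + 1/12·h[0] + 1/12·h[1] + 5/12·h[3] + 1/6·h[4]
  h[4] = 1 + 1/6·h[0] + 1/4·h[1] + 5/12·h[3] + 1/12·h[4]
Solving the 4×4 linear system over states ≠ 2 gives exactly h = [3140/581, 3146/581, 0, 2854/581, 480/83] (h[2] = 0 is the target).

h = [5.4045, 5.4148, 0.0000, 4.9122, 5.7831]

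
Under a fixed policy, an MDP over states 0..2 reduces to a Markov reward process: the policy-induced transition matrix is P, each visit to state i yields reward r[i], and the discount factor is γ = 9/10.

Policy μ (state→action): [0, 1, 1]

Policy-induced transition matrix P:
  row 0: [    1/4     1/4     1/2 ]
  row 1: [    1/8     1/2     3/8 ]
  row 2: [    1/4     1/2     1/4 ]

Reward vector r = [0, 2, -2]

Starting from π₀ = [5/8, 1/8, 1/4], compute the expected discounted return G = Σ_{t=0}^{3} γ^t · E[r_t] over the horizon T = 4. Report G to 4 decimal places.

G = -0.1120

t=0: π = [0.6250, 0.1250, 0.2500], E[r] = -0.2500, γ^t·E[r] = -0.250000, running G = -0.250000
t=1: π = [0.2344, 0.3438, 0.4219], E[r] = -0.1563, γ^t·E[r] = -0.140625, running G = -0.390625
t=2: π = [0.2070, 0.4414, 0.3516], E[r] = 0.1797, γ^t·E[r] = 0.145547, running G = -0.245078
t=3: π = [0.1948, 0.4482, 0.3569], E[r] = 0.1826, γ^t·E[r] = 0.133128, running G = -0.111950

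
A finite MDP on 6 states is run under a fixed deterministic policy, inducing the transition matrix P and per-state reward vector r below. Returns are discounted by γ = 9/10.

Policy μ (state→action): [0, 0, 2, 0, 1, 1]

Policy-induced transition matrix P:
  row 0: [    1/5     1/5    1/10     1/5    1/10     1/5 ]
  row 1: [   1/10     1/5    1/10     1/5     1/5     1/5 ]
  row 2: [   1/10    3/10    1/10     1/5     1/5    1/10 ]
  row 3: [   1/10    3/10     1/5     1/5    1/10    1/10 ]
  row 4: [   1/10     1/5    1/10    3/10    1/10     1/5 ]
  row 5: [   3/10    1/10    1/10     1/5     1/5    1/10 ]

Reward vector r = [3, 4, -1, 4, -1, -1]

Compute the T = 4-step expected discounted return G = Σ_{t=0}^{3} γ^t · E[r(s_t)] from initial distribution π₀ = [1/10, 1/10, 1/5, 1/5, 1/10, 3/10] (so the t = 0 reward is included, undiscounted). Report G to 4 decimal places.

G = 5.1932

t=0: π = [0.1000, 0.1000, 0.2000, 0.2000, 0.1000, 0.3000], E[r] = 0.9000, γ^t·E[r] = 0.900000, running G = 0.900000
t=1: π = [0.1700, 0.2100, 0.1200, 0.2100, 0.1600, 0.1300], E[r] = 1.7800, γ^t·E[r] = 1.602000, running G = 2.502000
t=2: π = [0.1430, 0.2200, 0.1210, 0.2160, 0.1460, 0.1540], E[r] = 1.7520, γ^t·E[r] = 1.419120, running G = 3.921120
t=3: π = [0.1451, 0.2183, 0.1216, 0.2146, 0.1495, 0.1509], E[r] = 1.7449, γ^t·E[r] = 1.272032, running G = 5.193152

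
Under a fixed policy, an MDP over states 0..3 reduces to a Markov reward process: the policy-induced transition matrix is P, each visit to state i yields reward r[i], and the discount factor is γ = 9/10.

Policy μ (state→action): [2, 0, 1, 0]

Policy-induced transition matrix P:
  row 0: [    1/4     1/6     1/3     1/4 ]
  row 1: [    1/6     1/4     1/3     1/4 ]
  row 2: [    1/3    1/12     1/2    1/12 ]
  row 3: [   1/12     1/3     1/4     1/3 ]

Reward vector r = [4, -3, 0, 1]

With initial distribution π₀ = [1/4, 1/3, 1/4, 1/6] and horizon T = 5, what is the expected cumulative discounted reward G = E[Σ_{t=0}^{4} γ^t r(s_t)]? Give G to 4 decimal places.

G = 1.8310

t=0: π = [0.2500, 0.3333, 0.2500, 0.1667], E[r] = 0.1667, γ^t·E[r] = 0.166667, running G = 0.166667
t=1: π = [0.2153, 0.2014, 0.3611, 0.2222], E[r] = 0.4792, γ^t·E[r] = 0.431250, running G = 0.597917
t=2: π = [0.2263, 0.1904, 0.3750, 0.2083], E[r] = 0.5422, γ^t·E[r] = 0.439219, running G = 1.037135
t=3: π = [0.2307, 0.1860, 0.3785, 0.2049], E[r] = 0.5695, γ^t·E[r] = 0.415160, running G = 1.452296
t=4: π = [0.2319, 0.1848, 0.3793, 0.2040], E[r] = 0.5773, γ^t·E[r] = 0.378741, running G = 1.831036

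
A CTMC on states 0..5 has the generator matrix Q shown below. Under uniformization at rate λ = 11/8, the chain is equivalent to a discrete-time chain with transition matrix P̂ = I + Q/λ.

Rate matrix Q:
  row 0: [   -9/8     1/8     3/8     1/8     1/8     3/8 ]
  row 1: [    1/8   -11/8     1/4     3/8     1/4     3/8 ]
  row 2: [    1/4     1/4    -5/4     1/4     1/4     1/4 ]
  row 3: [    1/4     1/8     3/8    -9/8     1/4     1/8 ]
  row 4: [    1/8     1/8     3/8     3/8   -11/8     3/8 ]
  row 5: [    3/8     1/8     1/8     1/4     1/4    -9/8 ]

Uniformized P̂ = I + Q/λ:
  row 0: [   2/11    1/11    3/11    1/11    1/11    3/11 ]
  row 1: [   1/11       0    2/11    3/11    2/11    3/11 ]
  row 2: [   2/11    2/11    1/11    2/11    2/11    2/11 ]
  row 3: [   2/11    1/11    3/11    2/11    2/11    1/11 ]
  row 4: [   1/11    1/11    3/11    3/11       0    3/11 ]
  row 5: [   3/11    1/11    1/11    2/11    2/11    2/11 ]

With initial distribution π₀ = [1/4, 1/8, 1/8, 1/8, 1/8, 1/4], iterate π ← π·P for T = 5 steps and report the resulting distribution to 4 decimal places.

t=0: π = [0.2500, 0.1250, 0.1250, 0.1250, 0.1250, 0.2500]
t=1: π = [0.1818, 0.0909, 0.1932, 0.1818, 0.1364, 0.2159]
t=2: π = [0.1808, 0.1002, 0.1901, 0.1860, 0.1405, 0.2025]
t=3: π = [0.1783, 0.0991, 0.1922, 0.1873, 0.1398, 0.2032]
t=4: π = [0.1786, 0.0994, 0.1918, 0.1873, 0.1402, 0.2027]
t=5: π = [0.1785, 0.0993, 0.1920, 0.1874, 0.1401, 0.2028]

π = [0.1785, 0.0993, 0.1920, 0.1874, 0.1401, 0.2028]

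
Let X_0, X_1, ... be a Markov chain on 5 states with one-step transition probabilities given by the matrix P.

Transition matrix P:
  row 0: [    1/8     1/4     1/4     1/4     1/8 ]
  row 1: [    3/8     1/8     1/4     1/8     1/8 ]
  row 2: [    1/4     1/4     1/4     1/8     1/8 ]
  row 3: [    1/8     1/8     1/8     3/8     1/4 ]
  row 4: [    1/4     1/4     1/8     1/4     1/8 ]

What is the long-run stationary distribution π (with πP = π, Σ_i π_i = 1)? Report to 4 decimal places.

π = [0.2187, 0.1968, 0.2022, 0.2287, 0.1536]

Balance equations π_j = Σ_i π_i·P[i][j]:
  π_0 = 1/8·π_0 + 3/8·π_1 + 1/4·π_2 + 1/8·π_3 + 1/4·π_4
  π_1 = 1/4·π_0 + 1/8·π_1 + 1/4·π_2 + 1/8·π_3 + 1/4·π_4
  π_2 = 1/4·π_0 + 1/4·π_1 + 1/4·π_2 + 1/8·π_3 + 1/8·π_4
  π_3 = 1/4·π_0 + 1/8·π_1 + 1/8·π_2 + 3/8·π_3 + 1/4·π_4
  normalize: π_0 + π_1 + π_2 + π_3 + π_4 = 1
Solving the linear system gives exactly π = [850/3887, 765/3887, 786/3887, 889/3887, 597/3887].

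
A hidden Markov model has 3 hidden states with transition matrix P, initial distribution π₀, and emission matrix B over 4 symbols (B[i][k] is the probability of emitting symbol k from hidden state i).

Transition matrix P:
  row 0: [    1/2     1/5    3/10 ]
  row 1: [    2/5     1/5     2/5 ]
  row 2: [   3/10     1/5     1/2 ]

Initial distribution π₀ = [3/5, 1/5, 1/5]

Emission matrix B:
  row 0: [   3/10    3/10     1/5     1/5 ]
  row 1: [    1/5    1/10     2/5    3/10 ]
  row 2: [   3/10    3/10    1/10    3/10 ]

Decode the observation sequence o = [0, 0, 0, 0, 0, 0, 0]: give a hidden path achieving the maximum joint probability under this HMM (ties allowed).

path = [0, 0, 0, 0, 0, 0, 0]

t=0: δ = [1.800e-01, 4.000e-02, 6.000e-02]  (obs o_0=0)
t=1: δ = [2.700e-02, 7.200e-03, 1.620e-02]  ψ = [0, 0, 0]  (obs o_1=0)
t=2: δ = [4.050e-03, 1.080e-03, 2.430e-03]  ψ = [0, 0, 0]  (obs o_2=0)
t=3: δ = [6.075e-04, 1.620e-04, 3.645e-04]  ψ = [0, 0, 0]  (obs o_3=0)
t=4: δ = [9.113e-05, 2.430e-05, 5.468e-05]  ψ = [0, 0, 0]  (obs o_4=0)
t=5: δ = [1.367e-05, 3.645e-06, 8.201e-06]  ψ = [0, 0, 0]  (obs o_5=0)
t=6: δ = [2.050e-06, 5.467e-07, 1.230e-06]  ψ = [0, 0, 0]  (obs o_6=0)
backtrack: best end state = 0; path = [0, 0, 0, 0, 0, 0, 0]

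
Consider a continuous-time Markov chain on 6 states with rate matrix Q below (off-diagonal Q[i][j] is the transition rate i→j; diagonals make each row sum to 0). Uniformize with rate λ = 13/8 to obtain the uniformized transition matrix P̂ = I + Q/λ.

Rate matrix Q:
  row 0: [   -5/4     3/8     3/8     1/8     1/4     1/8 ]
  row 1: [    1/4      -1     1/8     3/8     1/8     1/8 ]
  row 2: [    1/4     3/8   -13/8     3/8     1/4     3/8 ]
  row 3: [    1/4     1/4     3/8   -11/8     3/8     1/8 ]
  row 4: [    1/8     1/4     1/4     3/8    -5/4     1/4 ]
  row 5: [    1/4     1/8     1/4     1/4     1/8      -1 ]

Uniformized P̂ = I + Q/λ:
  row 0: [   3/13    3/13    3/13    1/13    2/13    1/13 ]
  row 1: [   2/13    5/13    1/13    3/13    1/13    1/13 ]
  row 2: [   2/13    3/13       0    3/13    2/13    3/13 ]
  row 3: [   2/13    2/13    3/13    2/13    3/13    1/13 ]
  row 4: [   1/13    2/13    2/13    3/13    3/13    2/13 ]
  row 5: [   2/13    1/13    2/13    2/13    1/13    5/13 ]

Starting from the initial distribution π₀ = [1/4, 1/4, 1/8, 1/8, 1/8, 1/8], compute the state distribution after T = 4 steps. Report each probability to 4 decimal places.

π = [0.1541, 0.2142, 0.1413, 0.1810, 0.1507, 0.1587]

t=0: π = [0.2500, 0.2500, 0.1250, 0.1250, 0.1250, 0.1250]
t=1: π = [0.1635, 0.2308, 0.1442, 0.1731, 0.1442, 0.1442]
t=2: π = [0.1553, 0.2197, 0.1398, 0.1812, 0.1494, 0.1546]
t=3: π = [0.1543, 0.2154, 0.1413, 0.1810, 0.1505, 0.1575]
t=4: π = [0.1541, 0.2142, 0.1413, 0.1810, 0.1507, 0.1587]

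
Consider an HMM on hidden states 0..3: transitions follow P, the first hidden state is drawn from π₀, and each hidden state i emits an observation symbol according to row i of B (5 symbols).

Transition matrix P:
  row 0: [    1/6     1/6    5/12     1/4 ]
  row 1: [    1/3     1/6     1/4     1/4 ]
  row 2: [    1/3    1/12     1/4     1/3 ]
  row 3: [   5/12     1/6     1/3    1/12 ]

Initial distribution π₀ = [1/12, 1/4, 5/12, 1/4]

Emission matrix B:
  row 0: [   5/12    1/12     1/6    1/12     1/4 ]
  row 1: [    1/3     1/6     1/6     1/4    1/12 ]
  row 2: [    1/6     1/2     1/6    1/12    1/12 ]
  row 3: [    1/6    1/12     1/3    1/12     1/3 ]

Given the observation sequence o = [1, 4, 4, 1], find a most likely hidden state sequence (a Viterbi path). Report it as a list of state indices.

path = [2, 3, 0, 2]

t=0: δ = [6.944e-03, 4.167e-02, 2.083e-01, 2.083e-02]  (obs o_0=1)
t=1: δ = [1.736e-02, 1.447e-03, 4.340e-03, 2.315e-02]  ψ = [2, 2, 2, 2]  (obs o_1=4)
t=2: δ = [2.411e-03, 3.215e-04, 6.430e-04, 1.447e-03]  ψ = [3, 3, 3, 0]  (obs o_2=4)
t=3: δ = [5.023e-05, 6.698e-05, 5.023e-04, 5.023e-05]  ψ = [3, 0, 0, 0]  (obs o_3=1)
backtrack: best end state = 2; path = [2, 3, 0, 2]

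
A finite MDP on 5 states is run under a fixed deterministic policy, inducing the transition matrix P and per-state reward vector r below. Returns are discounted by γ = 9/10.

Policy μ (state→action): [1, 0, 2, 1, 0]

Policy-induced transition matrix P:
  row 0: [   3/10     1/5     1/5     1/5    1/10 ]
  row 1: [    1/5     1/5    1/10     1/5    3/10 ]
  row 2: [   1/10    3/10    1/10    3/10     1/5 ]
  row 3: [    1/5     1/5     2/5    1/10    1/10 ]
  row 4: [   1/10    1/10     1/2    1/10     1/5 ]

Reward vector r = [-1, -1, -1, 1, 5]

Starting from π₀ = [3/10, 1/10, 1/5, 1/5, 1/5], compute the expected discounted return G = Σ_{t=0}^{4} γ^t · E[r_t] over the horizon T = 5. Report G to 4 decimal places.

G = 1.9442

t=0: π = [0.3000, 0.1000, 0.2000, 0.2000, 0.2000], E[r] = 0.6000, γ^t·E[r] = 0.600000, running G = 0.600000
t=1: π = [0.1900, 0.2000, 0.2700, 0.1800, 0.1600], E[r] = 0.3200, γ^t·E[r] = 0.288000, running G = 0.888000
t=2: π = [0.1760, 0.2110, 0.2370, 0.1930, 0.1830], E[r] = 0.4840, γ^t·E[r] = 0.392040, running G = 1.280040
t=3: π = [0.1756, 0.2054, 0.2487, 0.1861, 0.1842], E[r] = 0.4774, γ^t·E[r] = 0.348025, running G = 1.628065
t=4: π = [0.1743, 0.2065, 0.2471, 0.1878, 0.1844], E[r] = 0.4819, γ^t·E[r] = 0.316175, running G = 1.944239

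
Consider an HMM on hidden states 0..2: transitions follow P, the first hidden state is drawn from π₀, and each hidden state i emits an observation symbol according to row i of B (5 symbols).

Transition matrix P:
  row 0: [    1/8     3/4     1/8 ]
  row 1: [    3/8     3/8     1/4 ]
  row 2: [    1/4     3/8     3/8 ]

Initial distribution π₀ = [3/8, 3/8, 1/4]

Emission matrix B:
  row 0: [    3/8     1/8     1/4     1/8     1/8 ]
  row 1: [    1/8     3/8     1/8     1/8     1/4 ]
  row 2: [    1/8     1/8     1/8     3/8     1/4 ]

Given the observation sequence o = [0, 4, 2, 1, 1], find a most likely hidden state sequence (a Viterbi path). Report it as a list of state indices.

path = [0, 1, 0, 1, 1]

t=0: δ = [1.406e-01, 4.688e-02, 3.125e-02]  (obs o_0=0)
t=1: δ = [2.197e-03, 2.637e-02, 4.395e-03]  ψ = [0, 0, 0]  (obs o_1=4)
t=2: δ = [2.472e-03, 1.236e-03, 8.240e-04]  ψ = [1, 1, 1]  (obs o_2=2)
t=3: δ = [5.794e-05, 6.952e-04, 3.862e-05]  ψ = [1, 0, 0]  (obs o_3=1)
t=4: δ = [3.259e-05, 9.777e-05, 2.173e-05]  ψ = [1, 1, 1]  (obs o_4=1)
backtrack: best end state = 1; path = [0, 1, 0, 1, 1]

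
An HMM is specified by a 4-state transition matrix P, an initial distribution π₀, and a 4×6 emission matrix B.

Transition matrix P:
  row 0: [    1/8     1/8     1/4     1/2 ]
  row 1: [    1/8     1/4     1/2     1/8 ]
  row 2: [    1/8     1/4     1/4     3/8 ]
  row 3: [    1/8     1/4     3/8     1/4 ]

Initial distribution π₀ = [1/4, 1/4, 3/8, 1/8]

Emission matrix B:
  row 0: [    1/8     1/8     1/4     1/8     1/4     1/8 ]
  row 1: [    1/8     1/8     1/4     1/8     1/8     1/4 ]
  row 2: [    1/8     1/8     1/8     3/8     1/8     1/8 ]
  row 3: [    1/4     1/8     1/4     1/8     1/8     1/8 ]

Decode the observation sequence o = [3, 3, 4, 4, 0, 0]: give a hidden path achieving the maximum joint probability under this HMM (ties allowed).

t=0: δ = [3.125e-02, 3.125e-02, 1.406e-01, 1.562e-02]  (obs o_0=3)
t=1: δ = [2.197e-03, 4.395e-03, 1.318e-02, 6.592e-03]  ψ = [2, 2, 2, 2]  (obs o_1=3)
t=2: δ = [4.120e-04, 4.120e-04, 4.120e-04, 6.180e-04]  ψ = [2, 2, 2, 2]  (obs o_2=4)
t=3: δ = [1.931e-05, 1.931e-05, 2.897e-05, 2.575e-05]  ψ = [3, 3, 3, 0]  (obs o_3=4)
t=4: δ = [4.526e-07, 9.052e-07, 1.207e-06, 2.716e-06]  ψ = [2, 2, 1, 2]  (obs o_4=0)
t=5: δ = [4.243e-08, 8.487e-08, 1.273e-07, 1.697e-07]  ψ = [3, 3, 3, 3]  (obs o_5=0)
backtrack: best end state = 3; path = [2, 2, 3, 2, 3, 3]

path = [2, 2, 3, 2, 3, 3]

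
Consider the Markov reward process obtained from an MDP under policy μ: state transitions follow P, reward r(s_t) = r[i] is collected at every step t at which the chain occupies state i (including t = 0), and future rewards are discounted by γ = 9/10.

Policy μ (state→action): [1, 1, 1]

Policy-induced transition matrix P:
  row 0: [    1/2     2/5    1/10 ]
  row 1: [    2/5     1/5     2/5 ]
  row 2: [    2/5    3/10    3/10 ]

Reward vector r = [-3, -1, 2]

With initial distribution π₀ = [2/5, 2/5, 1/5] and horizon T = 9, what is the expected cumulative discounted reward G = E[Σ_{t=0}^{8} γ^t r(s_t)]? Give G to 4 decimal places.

G = -7.0986

t=0: π = [0.4000, 0.4000, 0.2000], E[r] = -1.2000, γ^t·E[r] = -1.200000, running G = -1.200000
t=1: π = [0.4400, 0.3000, 0.2600], E[r] = -1.1000, γ^t·E[r] = -0.990000, running G = -2.190000
t=2: π = [0.4440, 0.3140, 0.2420], E[r] = -1.1620, γ^t·E[r] = -0.941220, running G = -3.131220
t=3: π = [0.4444, 0.3130, 0.2426], E[r] = -1.1610, γ^t·E[r] = -0.846369, running G = -3.977589
t=4: π = [0.4444, 0.3131, 0.2424], E[r] = -1.1616, γ^t·E[r] = -0.762139, running G = -4.739728
t=5: π = [0.4444, 0.3131, 0.2424], E[r] = -1.1616, γ^t·E[r] = -0.685919, running G = -5.425647
t=6: π = [0.4444, 0.3131, 0.2424], E[r] = -1.1616, γ^t·E[r] = -0.617330, running G = -6.042977
t=7: π = [0.4444, 0.3131, 0.2424], E[r] = -1.1616, γ^t·E[r] = -0.555597, running G = -6.598575
t=8: π = [0.4444, 0.3131, 0.2424], E[r] = -1.1616, γ^t·E[r] = -0.500038, running G = -7.098612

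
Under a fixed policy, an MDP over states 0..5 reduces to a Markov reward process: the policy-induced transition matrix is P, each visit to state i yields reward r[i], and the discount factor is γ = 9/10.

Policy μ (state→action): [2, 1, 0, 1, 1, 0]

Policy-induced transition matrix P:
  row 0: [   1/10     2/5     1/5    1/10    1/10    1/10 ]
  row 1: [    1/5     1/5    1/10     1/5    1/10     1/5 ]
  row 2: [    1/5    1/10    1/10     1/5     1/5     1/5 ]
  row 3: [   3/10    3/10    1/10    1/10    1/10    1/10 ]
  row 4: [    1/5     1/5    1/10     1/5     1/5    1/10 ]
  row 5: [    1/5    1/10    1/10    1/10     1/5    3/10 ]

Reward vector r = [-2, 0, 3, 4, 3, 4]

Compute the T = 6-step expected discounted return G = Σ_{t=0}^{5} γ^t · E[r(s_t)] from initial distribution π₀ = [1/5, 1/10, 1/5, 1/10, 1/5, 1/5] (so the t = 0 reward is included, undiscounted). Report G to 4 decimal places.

t=0: π = [0.2000, 0.1000, 0.2000, 0.1000, 0.2000, 0.2000], E[r] = 2.0000, γ^t·E[r] = 2.000000, running G = 2.000000
t=1: π = [0.1900, 0.2100, 0.1200, 0.1500, 0.1600, 0.1700], E[r] = 1.7400, γ^t·E[r] = 1.566000, running G = 3.566000
t=2: π = [0.1960, 0.2240, 0.1190, 0.1490, 0.1450, 0.1670], E[r] = 1.6640, γ^t·E[r] = 1.347840, running G = 4.913840
t=3: π = [0.1953, 0.2255, 0.1196, 0.1488, 0.1431, 0.1677], E[r] = 1.6635, γ^t·E[r] = 1.212692, running G = 6.126532
t=4: π = [0.1954, 0.2252, 0.1195, 0.1488, 0.1430, 0.1681], E[r] = 1.6645, γ^t·E[r] = 1.092072, running G = 7.218603
t=5: π = [0.1953, 0.2252, 0.1195, 0.1488, 0.1431, 0.1681], E[r] = 1.6645, γ^t·E[r] = 0.982897, running G = 8.201501

G = 8.2015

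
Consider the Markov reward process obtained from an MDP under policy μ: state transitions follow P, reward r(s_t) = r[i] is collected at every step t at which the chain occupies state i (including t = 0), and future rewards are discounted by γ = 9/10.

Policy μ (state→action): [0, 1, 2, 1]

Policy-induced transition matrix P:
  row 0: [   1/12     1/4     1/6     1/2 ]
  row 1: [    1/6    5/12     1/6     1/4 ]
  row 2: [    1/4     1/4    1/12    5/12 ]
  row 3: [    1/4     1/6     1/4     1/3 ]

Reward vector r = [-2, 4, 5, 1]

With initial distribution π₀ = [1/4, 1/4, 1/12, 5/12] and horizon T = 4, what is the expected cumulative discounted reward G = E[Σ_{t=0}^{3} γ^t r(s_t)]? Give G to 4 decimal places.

t=0: π = [0.2500, 0.2500, 0.0833, 0.4167], E[r] = 1.3333, γ^t·E[r] = 1.333333, running G = 1.333333
t=1: π = [0.1875, 0.2569, 0.1944, 0.3611], E[r] = 1.9861, γ^t·E[r] = 1.787500, running G = 3.120833
t=2: π = [0.1973, 0.2627, 0.1806, 0.3594], E[r] = 1.9184, γ^t·E[r] = 1.553906, running G = 4.674740
t=3: π = [0.1952, 0.2638, 0.1816, 0.3594], E[r] = 1.9321, γ^t·E[r] = 1.408535, running G = 6.083275

G = 6.0833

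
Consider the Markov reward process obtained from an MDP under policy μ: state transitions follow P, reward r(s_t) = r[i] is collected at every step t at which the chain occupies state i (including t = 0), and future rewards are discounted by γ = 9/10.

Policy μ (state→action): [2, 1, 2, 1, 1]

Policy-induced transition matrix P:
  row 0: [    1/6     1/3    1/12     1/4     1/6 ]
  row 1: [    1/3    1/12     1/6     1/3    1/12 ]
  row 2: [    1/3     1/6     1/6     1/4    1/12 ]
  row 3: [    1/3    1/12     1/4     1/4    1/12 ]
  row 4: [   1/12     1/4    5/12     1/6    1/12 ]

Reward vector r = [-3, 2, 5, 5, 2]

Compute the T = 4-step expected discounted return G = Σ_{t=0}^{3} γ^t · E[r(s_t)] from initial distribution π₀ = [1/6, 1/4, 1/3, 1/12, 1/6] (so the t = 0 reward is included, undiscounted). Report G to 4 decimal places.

t=0: π = [0.1667, 0.2500, 0.3333, 0.0833, 0.1667], E[r] = 2.4167, γ^t·E[r] = 2.416667, running G = 2.416667
t=1: π = [0.2639, 0.1806, 0.2014, 0.2569, 0.0972], E[r] = 2.0556, γ^t·E[r] = 1.850000, running G = 4.266667
t=2: π = [0.2650, 0.1823, 0.1904, 0.2569, 0.1053], E[r] = 2.0168, γ^t·E[r] = 1.633594, running G = 5.900260
t=3: π = [0.2628, 0.1830, 0.1923, 0.2564, 0.1054], E[r] = 2.0321, γ^t·E[r] = 1.481379, running G = 7.381639

G = 7.3816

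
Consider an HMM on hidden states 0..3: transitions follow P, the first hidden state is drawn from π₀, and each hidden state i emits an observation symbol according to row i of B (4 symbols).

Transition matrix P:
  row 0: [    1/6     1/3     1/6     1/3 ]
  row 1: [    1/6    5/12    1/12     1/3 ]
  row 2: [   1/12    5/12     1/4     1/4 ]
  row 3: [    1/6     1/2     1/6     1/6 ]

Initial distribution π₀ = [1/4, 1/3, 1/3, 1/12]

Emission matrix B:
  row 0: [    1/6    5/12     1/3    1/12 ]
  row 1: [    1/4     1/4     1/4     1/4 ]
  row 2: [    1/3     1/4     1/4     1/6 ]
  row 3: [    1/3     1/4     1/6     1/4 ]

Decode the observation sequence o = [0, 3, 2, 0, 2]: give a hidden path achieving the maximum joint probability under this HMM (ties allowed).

path = [2, 1, 1, 3, 1]

t=0: δ = [4.167e-02, 8.333e-02, 1.111e-01, 2.778e-02]  (obs o_0=0)
t=1: δ = [1.157e-03, 1.157e-02, 4.630e-03, 6.944e-03]  ψ = [1, 2, 2, 1]  (obs o_1=3)
t=2: δ = [6.430e-04, 1.206e-03, 2.894e-04, 6.430e-04]  ψ = [1, 1, 2, 1]  (obs o_2=2)
t=3: δ = [3.349e-05, 1.256e-04, 3.572e-05, 1.340e-04]  ψ = [1, 1, 0, 1]  (obs o_3=0)
t=4: δ = [7.442e-06, 1.674e-05, 5.582e-06, 6.977e-06]  ψ = [3, 3, 3, 1]  (obs o_4=2)
backtrack: best end state = 1; path = [2, 1, 1, 3, 1]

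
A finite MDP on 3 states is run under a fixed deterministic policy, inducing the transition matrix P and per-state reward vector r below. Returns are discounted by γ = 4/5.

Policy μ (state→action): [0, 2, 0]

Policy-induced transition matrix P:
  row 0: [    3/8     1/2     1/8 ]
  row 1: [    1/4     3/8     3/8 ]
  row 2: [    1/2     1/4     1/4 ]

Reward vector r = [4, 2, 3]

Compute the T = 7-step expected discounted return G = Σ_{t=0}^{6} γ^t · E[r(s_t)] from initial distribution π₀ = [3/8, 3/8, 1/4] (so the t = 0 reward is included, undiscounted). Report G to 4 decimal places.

t=0: π = [0.3750, 0.3750, 0.2500], E[r] = 3.0000, γ^t·E[r] = 3.000000, running G = 3.000000
t=1: π = [0.3594, 0.3906, 0.2500], E[r] = 2.9688, γ^t·E[r] = 2.375000, running G = 5.375000
t=2: π = [0.3574, 0.3887, 0.2539], E[r] = 2.9688, γ^t·E[r] = 1.900000, running G = 7.275000
t=3: π = [0.3582, 0.3879, 0.2539], E[r] = 2.9702, γ^t·E[r] = 1.520750, running G = 8.795750
t=4: π = [0.3582, 0.3880, 0.2537], E[r] = 2.9702, γ^t·E[r] = 1.216600, running G = 10.012350
t=5: π = [0.3582, 0.3881, 0.2537], E[r] = 2.9701, γ^t·E[r] = 0.973258, running G = 10.985608
t=6: π = [0.3582, 0.3881, 0.2537], E[r] = 2.9701, γ^t·E[r] = 0.778606, running G = 11.764214

G = 11.7642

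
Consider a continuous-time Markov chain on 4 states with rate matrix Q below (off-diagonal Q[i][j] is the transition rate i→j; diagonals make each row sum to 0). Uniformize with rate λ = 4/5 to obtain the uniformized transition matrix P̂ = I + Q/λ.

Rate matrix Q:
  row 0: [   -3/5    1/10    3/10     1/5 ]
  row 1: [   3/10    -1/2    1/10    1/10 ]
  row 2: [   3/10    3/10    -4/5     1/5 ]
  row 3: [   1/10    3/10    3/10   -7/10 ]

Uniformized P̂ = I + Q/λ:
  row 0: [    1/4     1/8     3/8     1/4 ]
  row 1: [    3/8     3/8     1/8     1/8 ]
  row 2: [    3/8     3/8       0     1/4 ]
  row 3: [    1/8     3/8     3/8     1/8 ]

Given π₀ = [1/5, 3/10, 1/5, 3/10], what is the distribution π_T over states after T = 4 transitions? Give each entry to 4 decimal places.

π = [0.2916, 0.3022, 0.2173, 0.1889]

t=0: π = [0.2000, 0.3000, 0.2000, 0.3000]
t=1: π = [0.2750, 0.3250, 0.2250, 0.1750]
t=2: π = [0.2969, 0.3063, 0.2094, 0.1875]
t=3: π = [0.2910, 0.3008, 0.2199, 0.1883]
t=4: π = [0.2916, 0.3022, 0.2173, 0.1889]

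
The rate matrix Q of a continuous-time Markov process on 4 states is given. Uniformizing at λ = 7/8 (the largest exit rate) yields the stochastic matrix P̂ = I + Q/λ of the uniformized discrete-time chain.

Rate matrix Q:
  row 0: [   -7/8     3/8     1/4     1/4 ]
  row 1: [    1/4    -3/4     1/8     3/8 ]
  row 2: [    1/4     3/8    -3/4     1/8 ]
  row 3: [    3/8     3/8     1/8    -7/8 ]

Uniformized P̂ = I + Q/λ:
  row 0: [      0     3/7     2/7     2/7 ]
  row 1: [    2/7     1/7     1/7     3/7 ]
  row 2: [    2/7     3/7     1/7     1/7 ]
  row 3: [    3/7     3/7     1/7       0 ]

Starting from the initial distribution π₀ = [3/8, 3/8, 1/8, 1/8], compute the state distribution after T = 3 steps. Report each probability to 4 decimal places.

t=0: π = [0.3750, 0.3750, 0.1250, 0.1250]
t=1: π = [0.1964, 0.3214, 0.1964, 0.2857]
t=2: π = [0.2704, 0.3367, 0.1709, 0.2219]
t=3: π = [0.2402, 0.3324, 0.1815, 0.2460]

π = [0.2402, 0.3324, 0.1815, 0.2460]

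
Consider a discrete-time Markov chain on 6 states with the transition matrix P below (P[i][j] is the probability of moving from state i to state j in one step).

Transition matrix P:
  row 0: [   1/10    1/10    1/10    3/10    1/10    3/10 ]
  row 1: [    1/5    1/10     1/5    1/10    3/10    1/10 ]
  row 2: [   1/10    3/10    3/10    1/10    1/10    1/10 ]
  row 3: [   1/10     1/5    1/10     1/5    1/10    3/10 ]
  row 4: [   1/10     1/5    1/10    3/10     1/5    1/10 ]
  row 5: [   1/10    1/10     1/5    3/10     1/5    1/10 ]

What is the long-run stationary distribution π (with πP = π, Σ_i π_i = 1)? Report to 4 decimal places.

π = [0.1171, 0.1713, 0.1671, 0.2112, 0.1676, 0.1657]

Balance equations π_j = Σ_i π_i·P[i][j]:
  π_0 = 1/10·π_0 + 1/5·π_1 + 1/10·π_2 + 1/10·π_3 + 1/10·π_4 + 1/10·π_5
  π_1 = 1/10·π_0 + 1/10·π_1 + 3/10·π_2 + 1/5·π_3 + 1/5·π_4 + 1/10·π_5
  π_2 = 1/10·π_0 + 1/5·π_1 + 3/10·π_2 + 1/10·π_3 + 1/10·π_4 + 1/5·π_5
  π_3 = 3/10·π_0 + 1/10·π_1 + 1/10·π_2 + 1/5·π_3 + 3/10·π_4 + 3/10·π_5
  π_4 = 1/10·π_0 + 3/10·π_1 + 1/10·π_2 + 1/10·π_3 + 1/5·π_4 + 1/5·π_5
  normalize: π_0 + π_1 + π_2 + π_3 + π_4 + π_5 = 1
Solving the linear system gives exactly π = [11345/96858, 8296/48429, 16187/96858, 10228/48429, 8116/48429, 8023/48429].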